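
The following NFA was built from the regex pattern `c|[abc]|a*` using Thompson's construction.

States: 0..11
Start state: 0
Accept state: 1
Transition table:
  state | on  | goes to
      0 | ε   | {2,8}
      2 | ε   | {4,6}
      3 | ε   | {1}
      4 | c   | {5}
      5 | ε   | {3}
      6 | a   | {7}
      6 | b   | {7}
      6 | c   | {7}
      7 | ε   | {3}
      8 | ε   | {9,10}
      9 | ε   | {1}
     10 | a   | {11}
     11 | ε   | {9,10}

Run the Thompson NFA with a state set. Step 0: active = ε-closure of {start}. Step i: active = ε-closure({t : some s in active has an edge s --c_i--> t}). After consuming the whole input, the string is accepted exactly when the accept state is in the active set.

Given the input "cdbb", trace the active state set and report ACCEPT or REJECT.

Answer: REJECT

Derivation:
start: ε-closure({0}) = {0,1,2,4,6,8,9,10}
'c' @ 1: {1,3,5,7}  ✓accept
'd' @ 2: {}  — no active states
rest 'bb' ignored (set empty)
end set {} — state 1 not in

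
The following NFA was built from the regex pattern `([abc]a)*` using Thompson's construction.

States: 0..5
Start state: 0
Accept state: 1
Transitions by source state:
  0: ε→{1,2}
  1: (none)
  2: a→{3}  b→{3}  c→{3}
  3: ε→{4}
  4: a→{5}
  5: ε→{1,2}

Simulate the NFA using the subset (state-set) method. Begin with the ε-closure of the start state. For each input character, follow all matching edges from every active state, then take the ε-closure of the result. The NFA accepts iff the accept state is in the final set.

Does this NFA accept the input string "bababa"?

start: ε-closure({0}) = {0,1,2}
'b' @ 1: {3,4}
'a' @ 2: {1,2,5}  ✓accept
'b' @ 3: {3,4}
'a' @ 4: {1,2,5}  ✓accept
'b' @ 5: {3,4}
'a' @ 6: {1,2,5}  ✓accept
end set {1,2,5} — state 1 in

Answer: ACCEPT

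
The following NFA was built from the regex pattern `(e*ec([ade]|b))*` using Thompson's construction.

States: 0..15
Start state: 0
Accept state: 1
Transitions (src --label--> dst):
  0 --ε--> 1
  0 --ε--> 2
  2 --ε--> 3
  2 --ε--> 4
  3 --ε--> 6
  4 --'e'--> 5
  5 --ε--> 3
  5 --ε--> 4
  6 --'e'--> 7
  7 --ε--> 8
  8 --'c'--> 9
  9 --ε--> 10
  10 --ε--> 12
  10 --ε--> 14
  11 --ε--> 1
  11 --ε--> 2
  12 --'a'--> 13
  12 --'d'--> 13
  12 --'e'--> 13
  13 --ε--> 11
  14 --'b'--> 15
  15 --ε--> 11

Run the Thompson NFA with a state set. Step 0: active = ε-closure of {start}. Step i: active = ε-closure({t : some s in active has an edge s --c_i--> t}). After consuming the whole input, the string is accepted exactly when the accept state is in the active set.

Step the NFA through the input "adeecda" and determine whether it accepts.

Answer: REJECT

Steps:
initial (ε-close {0}): {0,1,2,3,4,6}
'a' @ 1: {}  — state set empty
rest 'deecda' ignored (set empty)
end set {} — state 1 not in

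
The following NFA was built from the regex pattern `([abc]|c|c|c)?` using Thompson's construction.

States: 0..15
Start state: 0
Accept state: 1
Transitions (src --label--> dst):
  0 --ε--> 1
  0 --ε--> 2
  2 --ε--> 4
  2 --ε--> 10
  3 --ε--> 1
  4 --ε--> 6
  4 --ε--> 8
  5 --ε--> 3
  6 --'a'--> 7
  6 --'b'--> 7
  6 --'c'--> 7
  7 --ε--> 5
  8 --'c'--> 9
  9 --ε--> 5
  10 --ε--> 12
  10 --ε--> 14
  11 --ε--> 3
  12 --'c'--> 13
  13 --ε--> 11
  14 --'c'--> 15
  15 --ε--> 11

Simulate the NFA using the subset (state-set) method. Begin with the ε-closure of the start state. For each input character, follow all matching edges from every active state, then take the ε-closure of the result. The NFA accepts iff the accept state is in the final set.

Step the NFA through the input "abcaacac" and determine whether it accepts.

start: ε-closure({0}) = {0,1,2,4,6,8,10,12,14}
'a' @ 1: {1,3,5,7}  (accept∈set)
'b' @ 2: {}  — dead — no transitions
rest 'caacac' ignored (set empty)
final: {}; accept 1 not in set

Answer: REJECT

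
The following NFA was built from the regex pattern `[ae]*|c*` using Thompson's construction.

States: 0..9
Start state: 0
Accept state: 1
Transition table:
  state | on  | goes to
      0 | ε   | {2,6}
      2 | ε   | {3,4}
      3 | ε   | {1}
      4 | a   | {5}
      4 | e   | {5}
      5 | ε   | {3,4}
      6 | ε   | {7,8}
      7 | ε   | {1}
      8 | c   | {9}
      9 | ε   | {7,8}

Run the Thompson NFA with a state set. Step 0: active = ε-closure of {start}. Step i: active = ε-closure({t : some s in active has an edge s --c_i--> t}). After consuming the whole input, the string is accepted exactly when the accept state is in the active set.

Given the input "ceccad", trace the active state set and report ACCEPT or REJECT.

start: ε-closure({0}) = {0,1,2,3,4,6,7,8}
'c' @ 1: {1,7,8,9}  (accept∈set)
'e' @ 2: {}  — no active states
rest 'ccad' ignored (set empty)
after full input: {}  (accept=1 not in)

Answer: REJECT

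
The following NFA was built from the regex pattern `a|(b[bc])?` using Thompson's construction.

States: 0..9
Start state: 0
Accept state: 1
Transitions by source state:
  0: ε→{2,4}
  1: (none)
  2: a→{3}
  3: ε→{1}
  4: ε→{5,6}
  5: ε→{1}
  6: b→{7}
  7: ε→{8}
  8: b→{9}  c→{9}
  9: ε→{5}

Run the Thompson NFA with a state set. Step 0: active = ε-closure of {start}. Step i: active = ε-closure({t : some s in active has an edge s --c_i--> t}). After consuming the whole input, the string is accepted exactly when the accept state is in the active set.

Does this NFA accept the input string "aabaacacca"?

S₀ = ε-closure({0}) = {0,1,2,4,5,6}
'a' @ 1: {1,3}  (accept∈set)
'a' @ 2: {}  — no active states
rest 'baacacca' ignored (set empty)
end set {} — state 1 not in

Answer: REJECT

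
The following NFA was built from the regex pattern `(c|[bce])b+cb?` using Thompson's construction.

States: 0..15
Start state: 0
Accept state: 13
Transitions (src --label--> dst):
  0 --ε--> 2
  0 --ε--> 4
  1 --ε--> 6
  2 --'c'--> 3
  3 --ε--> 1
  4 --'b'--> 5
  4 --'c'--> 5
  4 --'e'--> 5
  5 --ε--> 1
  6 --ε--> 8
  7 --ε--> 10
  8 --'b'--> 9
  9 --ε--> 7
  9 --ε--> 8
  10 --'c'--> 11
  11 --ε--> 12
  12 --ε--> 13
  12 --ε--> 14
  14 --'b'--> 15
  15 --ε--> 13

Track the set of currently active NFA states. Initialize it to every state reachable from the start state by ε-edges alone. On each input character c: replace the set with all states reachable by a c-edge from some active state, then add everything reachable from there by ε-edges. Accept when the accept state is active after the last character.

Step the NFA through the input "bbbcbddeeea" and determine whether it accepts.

Answer: REJECT

Steps:
S₀ = ε-closure({0}) = {0,2,4}
'b' @ 1: {1,5,6,8}
'b' @ 2: {7,8,9,10}
'b' @ 3: {7,8,9,10}
'c' @ 4: {11,12,13,14}  (accept∈set)
'b' @ 5: {13,15}  (accept∈set)
'd' @ 6: {}  — dead — no transitions
rest 'deeea' ignored (set empty)
end set {} — state 13 not in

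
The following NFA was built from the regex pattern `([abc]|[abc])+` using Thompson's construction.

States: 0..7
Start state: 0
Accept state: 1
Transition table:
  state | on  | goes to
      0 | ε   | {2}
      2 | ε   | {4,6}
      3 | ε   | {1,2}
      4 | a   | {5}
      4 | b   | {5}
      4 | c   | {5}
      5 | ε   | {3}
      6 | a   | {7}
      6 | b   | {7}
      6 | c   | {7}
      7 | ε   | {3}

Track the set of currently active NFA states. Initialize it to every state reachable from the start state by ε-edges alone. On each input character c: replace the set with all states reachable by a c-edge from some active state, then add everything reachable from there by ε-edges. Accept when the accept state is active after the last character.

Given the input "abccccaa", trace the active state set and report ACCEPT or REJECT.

Answer: ACCEPT

Steps:
initial (ε-close {0}): {0,2,4,6}
'a' @ 1: {1,2,3,4,5,6,7}  (accept∈set)
'b' @ 2: {1,2,3,4,5,6,7}  (accept∈set)
'c' @ 3: {1,2,3,4,5,6,7}  (accept∈set)
'c' @ 4: {1,2,3,4,5,6,7}  (accept∈set)
'c' @ 5: {1,2,3,4,5,6,7}  (accept∈set)
'c' @ 6: {1,2,3,4,5,6,7}  (accept∈set)
'a' @ 7: {1,2,3,4,5,6,7}  (accept∈set)
'a' @ 8: {1,2,3,4,5,6,7}  (accept∈set)
final: {1,2,3,4,5,6,7}; accept 1 in set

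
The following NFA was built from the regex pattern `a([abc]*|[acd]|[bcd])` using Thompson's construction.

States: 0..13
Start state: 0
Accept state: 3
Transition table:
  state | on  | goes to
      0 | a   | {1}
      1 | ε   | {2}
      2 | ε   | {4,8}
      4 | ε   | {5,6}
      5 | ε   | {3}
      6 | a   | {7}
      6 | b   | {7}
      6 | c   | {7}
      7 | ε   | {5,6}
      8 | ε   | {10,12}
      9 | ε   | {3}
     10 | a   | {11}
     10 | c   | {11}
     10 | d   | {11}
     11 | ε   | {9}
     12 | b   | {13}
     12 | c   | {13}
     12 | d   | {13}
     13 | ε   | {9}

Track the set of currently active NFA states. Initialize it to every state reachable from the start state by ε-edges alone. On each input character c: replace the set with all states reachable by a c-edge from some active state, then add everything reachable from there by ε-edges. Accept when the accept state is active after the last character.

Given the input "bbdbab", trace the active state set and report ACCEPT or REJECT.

S₀ = ε-closure({0}) = {0}
'b' @ 1: {}  — no active states
rest 'bdbab' ignored (set empty)
after full input: {}  (accept=3 not in)

Answer: REJECT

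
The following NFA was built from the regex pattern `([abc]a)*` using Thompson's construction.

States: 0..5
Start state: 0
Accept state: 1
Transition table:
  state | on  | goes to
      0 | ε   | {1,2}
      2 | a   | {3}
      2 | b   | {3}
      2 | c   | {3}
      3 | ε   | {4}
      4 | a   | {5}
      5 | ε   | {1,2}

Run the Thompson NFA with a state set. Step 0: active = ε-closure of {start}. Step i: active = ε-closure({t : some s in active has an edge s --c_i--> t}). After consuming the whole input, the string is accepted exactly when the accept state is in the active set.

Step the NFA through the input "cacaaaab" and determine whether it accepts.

initial (ε-close {0}): {0,1,2}
'c' @ 1: {3,4}
'a' @ 2: {1,2,5}  [accepting]
'c' @ 3: {3,4}
'a' @ 4: {1,2,5}  [accepting]
'a' @ 5: {3,4}
'a' @ 6: {1,2,5}  [accepting]
'a' @ 7: {3,4}
'b' @ 8: {}  — no active states
final: {}; accept 1 not in set

Answer: REJECT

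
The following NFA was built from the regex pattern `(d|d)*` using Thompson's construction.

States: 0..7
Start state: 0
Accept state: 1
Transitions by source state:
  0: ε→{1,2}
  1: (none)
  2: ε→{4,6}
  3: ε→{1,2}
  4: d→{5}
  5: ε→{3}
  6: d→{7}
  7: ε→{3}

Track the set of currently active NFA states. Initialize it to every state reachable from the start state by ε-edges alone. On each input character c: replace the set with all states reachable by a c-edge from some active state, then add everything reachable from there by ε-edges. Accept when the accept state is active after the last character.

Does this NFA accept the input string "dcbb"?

Answer: REJECT

Derivation:
S₀ = ε-closure({0}) = {0,1,2,4,6}
'd' @ 1: {1,2,3,4,5,6,7}  [accepting]
'c' @ 2: {}  — no active states
rest 'bb' ignored (set empty)
after full input: {}  (accept=1 not in)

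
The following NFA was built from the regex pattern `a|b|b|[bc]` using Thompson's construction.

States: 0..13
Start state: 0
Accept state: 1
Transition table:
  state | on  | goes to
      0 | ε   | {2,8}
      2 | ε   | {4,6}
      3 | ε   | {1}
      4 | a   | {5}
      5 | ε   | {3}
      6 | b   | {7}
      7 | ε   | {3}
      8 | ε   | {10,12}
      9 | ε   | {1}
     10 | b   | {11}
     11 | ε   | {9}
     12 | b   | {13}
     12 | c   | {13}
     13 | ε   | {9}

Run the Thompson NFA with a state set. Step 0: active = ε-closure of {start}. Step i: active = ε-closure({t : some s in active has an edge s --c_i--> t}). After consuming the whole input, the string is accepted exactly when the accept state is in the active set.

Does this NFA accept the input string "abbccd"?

initial (ε-close {0}): {0,2,4,6,8,10,12}
'a' @ 1: {1,3,5}  (accept∈set)
'b' @ 2: {}  — state set empty
rest 'bccd' ignored (set empty)
final: {}; accept 1 not in set

Answer: REJECT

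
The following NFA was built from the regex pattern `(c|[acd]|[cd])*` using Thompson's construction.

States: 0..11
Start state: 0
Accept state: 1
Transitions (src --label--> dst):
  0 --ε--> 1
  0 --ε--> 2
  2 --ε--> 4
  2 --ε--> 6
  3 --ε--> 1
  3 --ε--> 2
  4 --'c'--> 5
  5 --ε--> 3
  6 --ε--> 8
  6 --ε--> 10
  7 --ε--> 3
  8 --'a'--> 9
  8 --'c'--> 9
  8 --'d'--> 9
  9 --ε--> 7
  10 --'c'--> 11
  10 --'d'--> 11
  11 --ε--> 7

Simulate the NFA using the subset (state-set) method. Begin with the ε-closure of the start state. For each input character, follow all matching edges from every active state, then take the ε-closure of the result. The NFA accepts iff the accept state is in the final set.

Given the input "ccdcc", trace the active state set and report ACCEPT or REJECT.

S₀ = ε-closure({0}) = {0,1,2,4,6,8,10}
'c' @ 1: {1,2,3,4,5,6,7,8,9,10,11}  ✓accept
'c' @ 2: {1,2,3,4,5,6,7,8,9,10,11}  ✓accept
'd' @ 3: {1,2,3,4,6,7,8,9,10,11}  ✓accept
'c' @ 4: {1,2,3,4,5,6,7,8,9,10,11}  ✓accept
'c' @ 5: {1,2,3,4,5,6,7,8,9,10,11}  ✓accept
final: {1,2,3,4,5,6,7,8,9,10,11}; accept 1 in set

Answer: ACCEPT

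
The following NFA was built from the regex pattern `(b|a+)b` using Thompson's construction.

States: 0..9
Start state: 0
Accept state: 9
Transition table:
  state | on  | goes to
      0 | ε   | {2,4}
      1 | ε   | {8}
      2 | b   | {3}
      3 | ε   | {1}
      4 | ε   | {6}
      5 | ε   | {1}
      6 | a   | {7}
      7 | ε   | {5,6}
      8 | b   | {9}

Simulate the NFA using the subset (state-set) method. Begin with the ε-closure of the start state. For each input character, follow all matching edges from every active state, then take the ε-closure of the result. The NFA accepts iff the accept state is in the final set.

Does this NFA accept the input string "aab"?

start: ε-closure({0}) = {0,2,4,6}
'a' @ 1: {1,5,6,7,8}
'a' @ 2: {1,5,6,7,8}
'b' @ 3: {9}  (accept∈set)
end set {9} — state 9 in

Answer: ACCEPT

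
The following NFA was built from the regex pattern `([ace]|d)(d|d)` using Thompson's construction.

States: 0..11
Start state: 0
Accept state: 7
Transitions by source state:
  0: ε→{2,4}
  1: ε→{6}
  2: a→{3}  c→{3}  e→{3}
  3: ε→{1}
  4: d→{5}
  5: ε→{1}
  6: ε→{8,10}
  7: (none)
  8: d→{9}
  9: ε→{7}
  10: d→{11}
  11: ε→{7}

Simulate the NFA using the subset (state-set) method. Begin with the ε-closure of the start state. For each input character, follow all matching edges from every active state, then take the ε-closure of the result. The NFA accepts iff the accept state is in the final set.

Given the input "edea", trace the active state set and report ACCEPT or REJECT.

S₀ = ε-closure({0}) = {0,2,4}
'e' @ 1: {1,3,6,8,10}
'd' @ 2: {7,9,11}  [accepting]
'e' @ 3: {}  — no active states
rest 'a' ignored (set empty)
end set {} — state 7 not in

Answer: REJECT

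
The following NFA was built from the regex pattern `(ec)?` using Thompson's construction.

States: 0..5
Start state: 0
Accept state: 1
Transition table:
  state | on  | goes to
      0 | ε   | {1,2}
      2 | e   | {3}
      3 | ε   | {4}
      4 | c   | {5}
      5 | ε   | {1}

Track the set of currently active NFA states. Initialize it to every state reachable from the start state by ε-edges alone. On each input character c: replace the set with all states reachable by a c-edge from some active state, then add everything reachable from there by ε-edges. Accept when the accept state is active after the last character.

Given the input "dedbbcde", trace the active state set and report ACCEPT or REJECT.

initial (ε-close {0}): {0,1,2}
'd' @ 1: {}  — state set empty
rest 'edbbcde' ignored (set empty)
final: {}; accept 1 not in set

Answer: REJECT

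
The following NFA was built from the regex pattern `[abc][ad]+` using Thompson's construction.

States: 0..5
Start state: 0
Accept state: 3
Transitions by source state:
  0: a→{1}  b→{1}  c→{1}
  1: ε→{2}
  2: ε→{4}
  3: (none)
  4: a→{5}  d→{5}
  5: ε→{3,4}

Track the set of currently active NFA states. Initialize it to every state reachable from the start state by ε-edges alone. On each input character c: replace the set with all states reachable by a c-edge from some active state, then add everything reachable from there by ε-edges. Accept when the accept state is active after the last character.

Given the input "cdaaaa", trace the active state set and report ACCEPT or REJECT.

initial (ε-close {0}): {0}
'c' @ 1: {1,2,4}
'd' @ 2: {3,4,5}  (accept∈set)
'a' @ 3: {3,4,5}  (accept∈set)
'a' @ 4: {3,4,5}  (accept∈set)
'a' @ 5: {3,4,5}  (accept∈set)
'a' @ 6: {3,4,5}  (accept∈set)
final: {3,4,5}; accept 3 in set

Answer: ACCEPT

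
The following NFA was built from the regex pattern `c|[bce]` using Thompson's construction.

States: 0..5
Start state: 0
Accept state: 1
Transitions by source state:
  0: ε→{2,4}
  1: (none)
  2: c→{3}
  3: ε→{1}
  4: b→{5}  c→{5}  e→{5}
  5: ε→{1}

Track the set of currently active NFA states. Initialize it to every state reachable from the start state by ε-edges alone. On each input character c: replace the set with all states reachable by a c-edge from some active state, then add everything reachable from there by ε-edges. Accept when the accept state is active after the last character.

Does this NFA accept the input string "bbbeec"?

start: ε-closure({0}) = {0,2,4}
'b' @ 1: {1,5}  [accepting]
'b' @ 2: {}  — dead — no transitions
rest 'beec' ignored (set empty)
end set {} — state 1 not in

Answer: REJECT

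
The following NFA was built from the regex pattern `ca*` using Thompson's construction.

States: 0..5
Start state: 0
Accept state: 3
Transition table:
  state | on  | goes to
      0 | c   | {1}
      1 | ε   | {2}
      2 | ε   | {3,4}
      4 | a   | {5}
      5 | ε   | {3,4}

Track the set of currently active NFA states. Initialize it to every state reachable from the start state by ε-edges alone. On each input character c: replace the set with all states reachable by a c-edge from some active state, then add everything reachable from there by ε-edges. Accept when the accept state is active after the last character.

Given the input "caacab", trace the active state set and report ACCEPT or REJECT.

initial (ε-close {0}): {0}
'c' @ 1: {1,2,3,4}  ✓accept
'a' @ 2: {3,4,5}  ✓accept
'a' @ 3: {3,4,5}  ✓accept
'c' @ 4: {}  — dead — no transitions
rest 'ab' ignored (set empty)
after full input: {}  (accept=3 not in)

Answer: REJECT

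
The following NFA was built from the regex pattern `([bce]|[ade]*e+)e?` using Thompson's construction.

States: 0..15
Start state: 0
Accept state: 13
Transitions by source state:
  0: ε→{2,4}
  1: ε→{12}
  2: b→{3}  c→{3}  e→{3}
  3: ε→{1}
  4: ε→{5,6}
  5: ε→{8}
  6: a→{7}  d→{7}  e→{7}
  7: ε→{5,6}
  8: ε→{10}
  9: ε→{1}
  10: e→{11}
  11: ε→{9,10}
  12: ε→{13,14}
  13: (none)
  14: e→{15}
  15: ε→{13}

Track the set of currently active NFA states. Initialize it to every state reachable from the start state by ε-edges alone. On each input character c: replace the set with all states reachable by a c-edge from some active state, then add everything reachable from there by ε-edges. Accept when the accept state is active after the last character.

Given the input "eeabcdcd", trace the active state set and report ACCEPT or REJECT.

start: ε-closure({0}) = {0,2,4,5,6,8,10}
'e' @ 1: {1,3,5,6,7,8,9,10,11,12,13,14}  [accepting]
'e' @ 2: {1,5,6,7,8,9,10,11,12,13,14,15}  [accepting]
'a' @ 3: {5,6,7,8,10}
'b' @ 4: {}  — dead — no transitions
rest 'cdcd' ignored (set empty)
final: {}; accept 13 not in set

Answer: REJECT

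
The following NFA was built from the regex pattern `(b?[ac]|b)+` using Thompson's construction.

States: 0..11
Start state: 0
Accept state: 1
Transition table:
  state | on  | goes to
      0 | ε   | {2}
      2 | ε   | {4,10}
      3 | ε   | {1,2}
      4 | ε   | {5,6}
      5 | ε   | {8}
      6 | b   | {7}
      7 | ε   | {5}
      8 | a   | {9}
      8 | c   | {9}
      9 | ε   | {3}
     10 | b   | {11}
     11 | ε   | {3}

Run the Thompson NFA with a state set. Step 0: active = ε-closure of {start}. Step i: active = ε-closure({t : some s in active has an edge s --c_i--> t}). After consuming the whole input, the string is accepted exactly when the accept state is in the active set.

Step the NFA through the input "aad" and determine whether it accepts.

Answer: REJECT

Trace:
S₀ = ε-closure({0}) = {0,2,4,5,6,8,10}
'a' @ 1: {1,2,3,4,5,6,8,9,10}  (accept∈set)
'a' @ 2: {1,2,3,4,5,6,8,9,10}  (accept∈set)
'd' @ 3: {}  — dead — no transitions
after full input: {}  (accept=1 not in)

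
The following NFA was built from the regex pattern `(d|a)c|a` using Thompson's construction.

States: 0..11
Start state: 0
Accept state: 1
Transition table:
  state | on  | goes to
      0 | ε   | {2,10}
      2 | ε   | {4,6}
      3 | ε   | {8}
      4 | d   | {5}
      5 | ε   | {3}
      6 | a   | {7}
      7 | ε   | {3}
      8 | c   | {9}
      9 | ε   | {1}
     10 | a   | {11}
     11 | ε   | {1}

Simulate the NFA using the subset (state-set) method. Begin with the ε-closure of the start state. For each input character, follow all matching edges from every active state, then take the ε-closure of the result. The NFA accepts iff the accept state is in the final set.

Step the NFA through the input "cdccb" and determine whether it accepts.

start: ε-closure({0}) = {0,2,4,6,10}
'c' @ 1: {}  — dead — no transitions
rest 'dccb' ignored (set empty)
end set {} — state 1 not in

Answer: REJECT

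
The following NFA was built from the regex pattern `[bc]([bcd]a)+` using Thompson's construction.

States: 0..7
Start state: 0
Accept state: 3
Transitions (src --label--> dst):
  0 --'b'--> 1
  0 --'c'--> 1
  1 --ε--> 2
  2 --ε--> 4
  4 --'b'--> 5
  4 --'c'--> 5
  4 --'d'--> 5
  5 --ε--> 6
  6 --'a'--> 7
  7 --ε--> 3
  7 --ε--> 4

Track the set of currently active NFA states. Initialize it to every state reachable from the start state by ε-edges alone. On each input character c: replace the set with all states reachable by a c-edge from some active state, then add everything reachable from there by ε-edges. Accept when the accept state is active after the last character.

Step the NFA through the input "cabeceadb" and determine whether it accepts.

start: ε-closure({0}) = {0}
'c' @ 1: {1,2,4}
'a' @ 2: {}  — state set empty
rest 'beceadb' ignored (set empty)
final: {}; accept 3 not in set

Answer: REJECT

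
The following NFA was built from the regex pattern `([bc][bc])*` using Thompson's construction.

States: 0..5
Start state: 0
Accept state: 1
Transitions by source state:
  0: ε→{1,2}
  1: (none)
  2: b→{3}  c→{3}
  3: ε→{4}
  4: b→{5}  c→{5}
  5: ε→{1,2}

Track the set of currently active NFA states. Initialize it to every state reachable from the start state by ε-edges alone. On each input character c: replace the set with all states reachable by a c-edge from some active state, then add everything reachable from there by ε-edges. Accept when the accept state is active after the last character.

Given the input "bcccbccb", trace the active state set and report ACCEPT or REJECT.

Answer: ACCEPT

Trace:
start: ε-closure({0}) = {0,1,2}
'b' @ 1: {3,4}
'c' @ 2: {1,2,5}  (accept∈set)
'c' @ 3: {3,4}
'c' @ 4: {1,2,5}  (accept∈set)
'b' @ 5: {3,4}
'c' @ 6: {1,2,5}  (accept∈set)
'c' @ 7: {3,4}
'b' @ 8: {1,2,5}  (accept∈set)
after full input: {1,2,5}  (accept=1 in)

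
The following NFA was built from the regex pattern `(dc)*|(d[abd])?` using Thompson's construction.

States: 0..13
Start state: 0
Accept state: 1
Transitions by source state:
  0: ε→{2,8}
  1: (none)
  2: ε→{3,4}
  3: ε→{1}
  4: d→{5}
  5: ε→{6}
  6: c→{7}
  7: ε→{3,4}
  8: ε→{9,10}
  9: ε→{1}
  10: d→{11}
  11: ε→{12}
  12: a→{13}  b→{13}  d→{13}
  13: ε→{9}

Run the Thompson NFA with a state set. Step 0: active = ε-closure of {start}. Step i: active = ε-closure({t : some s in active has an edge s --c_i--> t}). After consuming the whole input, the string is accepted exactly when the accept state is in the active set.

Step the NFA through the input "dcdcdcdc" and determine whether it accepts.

Answer: ACCEPT

Steps:
initial (ε-close {0}): {0,1,2,3,4,8,9,10}
'd' @ 1: {5,6,11,12}
'c' @ 2: {1,3,4,7}  (accept∈set)
'd' @ 3: {5,6}
'c' @ 4: {1,3,4,7}  (accept∈set)
'd' @ 5: {5,6}
'c' @ 6: {1,3,4,7}  (accept∈set)
'd' @ 7: {5,6}
'c' @ 8: {1,3,4,7}  (accept∈set)
after full input: {1,3,4,7}  (accept=1 in)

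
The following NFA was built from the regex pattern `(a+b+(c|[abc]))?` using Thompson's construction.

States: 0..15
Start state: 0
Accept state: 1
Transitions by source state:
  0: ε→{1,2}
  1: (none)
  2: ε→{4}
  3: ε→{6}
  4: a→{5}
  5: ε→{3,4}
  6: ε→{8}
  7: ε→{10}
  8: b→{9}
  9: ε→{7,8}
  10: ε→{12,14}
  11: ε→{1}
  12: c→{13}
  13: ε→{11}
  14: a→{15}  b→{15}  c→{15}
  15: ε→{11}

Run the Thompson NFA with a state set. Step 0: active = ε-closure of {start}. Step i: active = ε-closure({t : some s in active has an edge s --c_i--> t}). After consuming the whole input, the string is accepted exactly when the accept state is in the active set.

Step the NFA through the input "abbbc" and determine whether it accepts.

Answer: ACCEPT

Steps:
initial (ε-close {0}): {0,1,2,4}
'a' @ 1: {3,4,5,6,8}
'b' @ 2: {7,8,9,10,12,14}
'b' @ 3: {1,7,8,9,10,11,12,14,15}  [accepting]
'b' @ 4: {1,7,8,9,10,11,12,14,15}  [accepting]
'c' @ 5: {1,11,13,15}  [accepting]
end set {1,11,13,15} — state 1 in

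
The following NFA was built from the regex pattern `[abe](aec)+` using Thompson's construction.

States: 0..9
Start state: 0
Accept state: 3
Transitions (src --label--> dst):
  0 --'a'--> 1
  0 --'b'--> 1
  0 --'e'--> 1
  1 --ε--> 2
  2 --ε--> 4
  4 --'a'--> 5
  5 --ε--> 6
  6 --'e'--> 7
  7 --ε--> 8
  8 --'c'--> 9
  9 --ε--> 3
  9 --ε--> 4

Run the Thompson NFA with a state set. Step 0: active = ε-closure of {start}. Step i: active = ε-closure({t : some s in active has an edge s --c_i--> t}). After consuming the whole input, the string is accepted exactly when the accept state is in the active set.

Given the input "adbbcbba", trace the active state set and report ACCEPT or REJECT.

Answer: REJECT

Derivation:
S₀ = ε-closure({0}) = {0}
'a' @ 1: {1,2,4}
'd' @ 2: {}  — dead — no transitions
rest 'bbcbba' ignored (set empty)
end set {} — state 3 not in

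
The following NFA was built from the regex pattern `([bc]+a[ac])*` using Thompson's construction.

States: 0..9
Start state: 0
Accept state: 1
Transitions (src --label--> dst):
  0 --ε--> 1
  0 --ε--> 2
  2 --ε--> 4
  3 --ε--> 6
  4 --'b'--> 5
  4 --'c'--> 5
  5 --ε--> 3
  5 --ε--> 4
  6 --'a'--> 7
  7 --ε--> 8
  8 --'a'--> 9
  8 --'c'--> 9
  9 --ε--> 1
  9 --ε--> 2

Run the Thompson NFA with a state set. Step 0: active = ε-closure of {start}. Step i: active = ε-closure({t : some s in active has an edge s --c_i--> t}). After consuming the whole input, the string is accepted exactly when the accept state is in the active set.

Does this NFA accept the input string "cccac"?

start: ε-closure({0}) = {0,1,2,4}
'c' @ 1: {3,4,5,6}
'c' @ 2: {3,4,5,6}
'c' @ 3: {3,4,5,6}
'a' @ 4: {7,8}
'c' @ 5: {1,2,4,9}  ✓accept
final: {1,2,4,9}; accept 1 in set

Answer: ACCEPT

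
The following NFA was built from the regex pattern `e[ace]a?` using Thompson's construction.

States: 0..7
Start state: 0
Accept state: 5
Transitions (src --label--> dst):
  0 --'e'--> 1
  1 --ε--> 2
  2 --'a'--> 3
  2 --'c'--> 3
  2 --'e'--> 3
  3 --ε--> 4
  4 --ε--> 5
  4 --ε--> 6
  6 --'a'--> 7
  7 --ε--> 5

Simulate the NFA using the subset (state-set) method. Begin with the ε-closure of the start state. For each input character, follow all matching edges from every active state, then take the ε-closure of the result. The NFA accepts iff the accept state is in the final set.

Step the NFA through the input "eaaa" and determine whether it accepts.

initial (ε-close {0}): {0}
'e' @ 1: {1,2}
'a' @ 2: {3,4,5,6}  [accepting]
'a' @ 3: {5,7}  [accepting]
'a' @ 4: {}  — dead — no transitions
end set {} — state 5 not in

Answer: REJECT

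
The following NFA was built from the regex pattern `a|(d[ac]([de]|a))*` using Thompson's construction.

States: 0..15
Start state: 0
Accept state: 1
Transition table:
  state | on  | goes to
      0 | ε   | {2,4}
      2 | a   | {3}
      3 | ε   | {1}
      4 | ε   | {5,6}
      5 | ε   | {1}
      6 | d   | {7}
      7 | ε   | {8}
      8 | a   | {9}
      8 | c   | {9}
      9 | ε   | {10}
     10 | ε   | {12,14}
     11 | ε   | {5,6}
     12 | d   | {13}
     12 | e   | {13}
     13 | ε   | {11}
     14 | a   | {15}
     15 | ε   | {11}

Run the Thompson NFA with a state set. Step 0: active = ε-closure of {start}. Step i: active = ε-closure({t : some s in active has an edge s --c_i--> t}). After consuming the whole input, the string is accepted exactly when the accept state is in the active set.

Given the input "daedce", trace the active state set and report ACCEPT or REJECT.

S₀ = ε-closure({0}) = {0,1,2,4,5,6}
'd' @ 1: {7,8}
'a' @ 2: {9,10,12,14}
'e' @ 3: {1,5,6,11,13}  ✓accept
'd' @ 4: {7,8}
'c' @ 5: {9,10,12,14}
'e' @ 6: {1,5,6,11,13}  ✓accept
end set {1,5,6,11,13} — state 1 in

Answer: ACCEPT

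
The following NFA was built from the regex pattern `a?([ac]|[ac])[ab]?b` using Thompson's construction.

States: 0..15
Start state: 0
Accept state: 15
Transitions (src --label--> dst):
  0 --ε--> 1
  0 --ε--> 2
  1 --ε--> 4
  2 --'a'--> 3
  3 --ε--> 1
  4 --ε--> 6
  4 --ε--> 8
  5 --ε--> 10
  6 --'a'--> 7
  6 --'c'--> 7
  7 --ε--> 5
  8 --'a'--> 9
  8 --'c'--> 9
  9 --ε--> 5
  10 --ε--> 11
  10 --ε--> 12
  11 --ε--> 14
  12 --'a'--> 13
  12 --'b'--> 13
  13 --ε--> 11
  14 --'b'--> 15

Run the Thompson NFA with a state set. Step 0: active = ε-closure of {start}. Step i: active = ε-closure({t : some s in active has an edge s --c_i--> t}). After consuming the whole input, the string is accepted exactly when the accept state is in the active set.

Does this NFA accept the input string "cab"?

Answer: ACCEPT

Trace:
start: ε-closure({0}) = {0,1,2,4,6,8}
'c' @ 1: {5,7,9,10,11,12,14}
'a' @ 2: {11,13,14}
'b' @ 3: {15}  ✓accept
after full input: {15}  (accept=15 in)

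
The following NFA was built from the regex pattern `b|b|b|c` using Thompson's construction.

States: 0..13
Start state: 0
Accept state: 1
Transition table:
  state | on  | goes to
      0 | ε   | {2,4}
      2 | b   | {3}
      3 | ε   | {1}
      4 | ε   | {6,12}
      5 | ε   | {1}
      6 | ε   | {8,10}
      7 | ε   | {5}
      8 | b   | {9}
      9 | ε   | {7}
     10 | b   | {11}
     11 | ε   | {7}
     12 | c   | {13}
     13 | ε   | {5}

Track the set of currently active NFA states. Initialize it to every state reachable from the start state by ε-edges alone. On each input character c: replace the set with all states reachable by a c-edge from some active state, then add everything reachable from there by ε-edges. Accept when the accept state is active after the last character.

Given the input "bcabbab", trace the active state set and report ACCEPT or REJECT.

initial (ε-close {0}): {0,2,4,6,8,10,12}
'b' @ 1: {1,3,5,7,9,11}  ✓accept
'c' @ 2: {}  — no active states
rest 'abbab' ignored (set empty)
final: {}; accept 1 not in set

Answer: REJECT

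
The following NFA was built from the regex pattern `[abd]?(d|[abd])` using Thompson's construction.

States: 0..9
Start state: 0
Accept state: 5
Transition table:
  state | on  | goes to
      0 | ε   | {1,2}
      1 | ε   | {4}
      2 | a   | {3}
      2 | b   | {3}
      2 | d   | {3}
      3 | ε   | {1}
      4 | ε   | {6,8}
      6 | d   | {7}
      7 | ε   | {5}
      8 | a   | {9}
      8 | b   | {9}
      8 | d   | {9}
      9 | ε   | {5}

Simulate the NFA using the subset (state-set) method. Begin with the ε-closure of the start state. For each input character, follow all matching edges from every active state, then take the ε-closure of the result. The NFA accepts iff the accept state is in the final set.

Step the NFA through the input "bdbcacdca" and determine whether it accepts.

Answer: REJECT

Steps:
start: ε-closure({0}) = {0,1,2,4,6,8}
'b' @ 1: {1,3,4,5,6,8,9}  ✓accept
'd' @ 2: {5,7,9}  ✓accept
'b' @ 3: {}  — dead — no transitions
rest 'cacdca' ignored (set empty)
after full input: {}  (accept=5 not in)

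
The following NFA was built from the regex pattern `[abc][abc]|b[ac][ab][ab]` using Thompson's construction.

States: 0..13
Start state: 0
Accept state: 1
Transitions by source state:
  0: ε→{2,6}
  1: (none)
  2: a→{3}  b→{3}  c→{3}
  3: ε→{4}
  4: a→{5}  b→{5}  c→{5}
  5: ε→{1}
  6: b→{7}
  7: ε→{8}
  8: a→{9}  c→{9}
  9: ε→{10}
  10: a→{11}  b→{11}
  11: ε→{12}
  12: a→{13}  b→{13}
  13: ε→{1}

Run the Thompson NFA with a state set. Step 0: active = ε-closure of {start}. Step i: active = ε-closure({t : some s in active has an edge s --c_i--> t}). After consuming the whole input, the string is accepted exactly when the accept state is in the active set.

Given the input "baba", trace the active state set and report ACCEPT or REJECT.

S₀ = ε-closure({0}) = {0,2,6}
'b' @ 1: {3,4,7,8}
'a' @ 2: {1,5,9,10}  (accept∈set)
'b' @ 3: {11,12}
'a' @ 4: {1,13}  (accept∈set)
end set {1,13} — state 1 in

Answer: ACCEPT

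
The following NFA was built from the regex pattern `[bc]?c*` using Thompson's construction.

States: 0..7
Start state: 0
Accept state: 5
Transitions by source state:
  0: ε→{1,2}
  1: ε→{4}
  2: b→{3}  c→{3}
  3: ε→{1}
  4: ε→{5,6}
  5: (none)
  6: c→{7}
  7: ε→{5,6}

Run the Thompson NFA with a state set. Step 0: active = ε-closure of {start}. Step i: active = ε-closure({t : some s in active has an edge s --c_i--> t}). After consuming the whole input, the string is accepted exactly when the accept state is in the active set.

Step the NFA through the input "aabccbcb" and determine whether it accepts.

Answer: REJECT

Derivation:
S₀ = ε-closure({0}) = {0,1,2,4,5,6}
'a' @ 1: {}  — dead — no transitions
rest 'abccbcb' ignored (set empty)
after full input: {}  (accept=5 not in)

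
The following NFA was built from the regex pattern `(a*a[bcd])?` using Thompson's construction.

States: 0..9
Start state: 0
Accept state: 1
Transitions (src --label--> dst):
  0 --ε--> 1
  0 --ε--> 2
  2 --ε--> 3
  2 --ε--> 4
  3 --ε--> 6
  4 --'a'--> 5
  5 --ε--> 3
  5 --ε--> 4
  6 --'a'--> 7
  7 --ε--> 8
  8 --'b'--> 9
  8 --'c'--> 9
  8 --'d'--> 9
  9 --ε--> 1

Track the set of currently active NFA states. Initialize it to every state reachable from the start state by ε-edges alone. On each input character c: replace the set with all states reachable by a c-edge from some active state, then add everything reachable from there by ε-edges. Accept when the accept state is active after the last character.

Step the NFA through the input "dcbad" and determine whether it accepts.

start: ε-closure({0}) = {0,1,2,3,4,6}
'd' @ 1: {}  — no active states
rest 'cbad' ignored (set empty)
after full input: {}  (accept=1 not in)

Answer: REJECT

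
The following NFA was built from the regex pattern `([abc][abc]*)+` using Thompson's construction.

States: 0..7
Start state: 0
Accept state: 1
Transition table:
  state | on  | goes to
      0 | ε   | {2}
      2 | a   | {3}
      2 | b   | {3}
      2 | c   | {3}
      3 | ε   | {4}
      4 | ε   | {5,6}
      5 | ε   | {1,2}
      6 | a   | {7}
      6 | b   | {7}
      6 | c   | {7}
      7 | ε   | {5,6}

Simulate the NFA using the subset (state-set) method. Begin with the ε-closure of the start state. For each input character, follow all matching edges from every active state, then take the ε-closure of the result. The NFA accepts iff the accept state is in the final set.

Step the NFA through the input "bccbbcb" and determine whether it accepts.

Answer: ACCEPT

Trace:
initial (ε-close {0}): {0,2}
'b' @ 1: {1,2,3,4,5,6}  ✓accept
'c' @ 2: {1,2,3,4,5,6,7}  ✓accept
'c' @ 3: {1,2,3,4,5,6,7}  ✓accept
'b' @ 4: {1,2,3,4,5,6,7}  ✓accept
'b' @ 5: {1,2,3,4,5,6,7}  ✓accept
'c' @ 6: {1,2,3,4,5,6,7}  ✓accept
'b' @ 7: {1,2,3,4,5,6,7}  ✓accept
final: {1,2,3,4,5,6,7}; accept 1 in set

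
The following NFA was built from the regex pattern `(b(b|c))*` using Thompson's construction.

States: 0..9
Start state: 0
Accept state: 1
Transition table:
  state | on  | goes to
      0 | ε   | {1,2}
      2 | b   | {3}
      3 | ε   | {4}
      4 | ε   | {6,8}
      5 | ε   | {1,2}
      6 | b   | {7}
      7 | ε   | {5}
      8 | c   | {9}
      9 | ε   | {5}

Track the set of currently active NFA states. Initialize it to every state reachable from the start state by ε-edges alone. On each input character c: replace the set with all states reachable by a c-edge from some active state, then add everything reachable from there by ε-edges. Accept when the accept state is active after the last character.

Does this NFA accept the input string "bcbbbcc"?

Answer: REJECT

Steps:
initial (ε-close {0}): {0,1,2}
'b' @ 1: {3,4,6,8}
'c' @ 2: {1,2,5,9}  (accept∈set)
'b' @ 3: {3,4,6,8}
'b' @ 4: {1,2,5,7}  (accept∈set)
'b' @ 5: {3,4,6,8}
'c' @ 6: {1,2,5,9}  (accept∈set)
'c' @ 7: {}  — dead — no transitions
end set {} — state 1 not in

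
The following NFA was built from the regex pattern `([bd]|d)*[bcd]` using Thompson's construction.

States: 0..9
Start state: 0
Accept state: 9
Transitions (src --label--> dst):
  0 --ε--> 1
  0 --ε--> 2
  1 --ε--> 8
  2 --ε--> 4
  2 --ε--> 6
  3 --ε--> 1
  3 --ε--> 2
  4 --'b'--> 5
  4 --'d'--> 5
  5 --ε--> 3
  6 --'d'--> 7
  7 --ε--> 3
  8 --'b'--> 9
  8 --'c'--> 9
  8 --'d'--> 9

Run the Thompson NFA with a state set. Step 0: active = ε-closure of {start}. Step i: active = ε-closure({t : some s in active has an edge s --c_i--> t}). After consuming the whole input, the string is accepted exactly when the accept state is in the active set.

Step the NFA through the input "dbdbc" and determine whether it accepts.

S₀ = ε-closure({0}) = {0,1,2,4,6,8}
'd' @ 1: {1,2,3,4,5,6,7,8,9}  [accepting]
'b' @ 2: {1,2,3,4,5,6,8,9}  [accepting]
'd' @ 3: {1,2,3,4,5,6,7,8,9}  [accepting]
'b' @ 4: {1,2,3,4,5,6,8,9}  [accepting]
'c' @ 5: {9}  [accepting]
final: {9}; accept 9 in set

Answer: ACCEPT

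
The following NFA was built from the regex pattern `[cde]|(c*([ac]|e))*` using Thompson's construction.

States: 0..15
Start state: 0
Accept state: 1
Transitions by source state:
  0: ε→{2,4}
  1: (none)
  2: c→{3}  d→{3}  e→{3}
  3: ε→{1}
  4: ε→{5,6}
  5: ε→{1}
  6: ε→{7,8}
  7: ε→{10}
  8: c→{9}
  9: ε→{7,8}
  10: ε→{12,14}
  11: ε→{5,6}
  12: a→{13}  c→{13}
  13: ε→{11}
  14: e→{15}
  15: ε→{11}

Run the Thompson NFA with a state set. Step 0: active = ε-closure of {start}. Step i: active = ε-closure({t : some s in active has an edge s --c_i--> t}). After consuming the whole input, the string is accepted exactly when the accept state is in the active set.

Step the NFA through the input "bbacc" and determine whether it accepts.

Answer: REJECT

Derivation:
S₀ = ε-closure({0}) = {0,1,2,4,5,6,7,8,10,12,14}
'b' @ 1: {}  — dead — no transitions
rest 'bacc' ignored (set empty)
end set {} — state 1 not in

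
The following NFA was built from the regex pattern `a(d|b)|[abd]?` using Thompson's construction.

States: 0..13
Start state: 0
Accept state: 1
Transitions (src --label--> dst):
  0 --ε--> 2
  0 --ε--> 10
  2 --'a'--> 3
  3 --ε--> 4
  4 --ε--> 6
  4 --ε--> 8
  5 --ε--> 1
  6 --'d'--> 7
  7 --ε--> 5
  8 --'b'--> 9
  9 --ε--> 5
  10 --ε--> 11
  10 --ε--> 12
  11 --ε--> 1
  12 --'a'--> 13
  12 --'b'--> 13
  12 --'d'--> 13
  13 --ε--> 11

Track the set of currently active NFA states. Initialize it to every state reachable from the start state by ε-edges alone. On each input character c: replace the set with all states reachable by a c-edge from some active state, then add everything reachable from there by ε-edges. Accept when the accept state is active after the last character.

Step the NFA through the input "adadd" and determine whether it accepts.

Answer: REJECT

Steps:
initial (ε-close {0}): {0,1,2,10,11,12}
'a' @ 1: {1,3,4,6,8,11,13}  (accept∈set)
'd' @ 2: {1,5,7}  (accept∈set)
'a' @ 3: {}  — state set empty
rest 'dd' ignored (set empty)
end set {} — state 1 not in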